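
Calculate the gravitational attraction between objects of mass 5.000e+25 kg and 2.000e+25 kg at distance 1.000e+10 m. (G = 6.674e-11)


F = G*m1*m2/r^2 = 6.674e-11 * 5.000e+25 * 2.000e+25 / (1.000e+10)^2 = 6.674e-11 * 1.000e+51 / 1.000e+20 = 6.674e+20

6.674e+20 N


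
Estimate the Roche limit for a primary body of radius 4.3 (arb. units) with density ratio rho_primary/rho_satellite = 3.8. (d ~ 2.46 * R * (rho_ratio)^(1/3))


d_Roche = 2.46 * 4.3 * 3.8^(1/3) = 16.5069

16.5069


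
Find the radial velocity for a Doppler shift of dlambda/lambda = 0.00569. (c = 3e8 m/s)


v = (dlambda/lambda) * c = 0.00569 * 3e8 = 1.707e+06

1.707e+06 m/s


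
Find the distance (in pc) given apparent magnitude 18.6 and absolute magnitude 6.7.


d = 10^((m - M + 5)/5) = 10^((18.6 - 6.7 + 5)/5) = 2398.8329

2398.8329 pc


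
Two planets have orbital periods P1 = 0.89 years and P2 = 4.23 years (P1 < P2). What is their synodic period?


1/P_syn = |1/P1 - 1/P2| = |1/0.89 - 1/4.23| => P_syn = 1.1272

1.1272 years


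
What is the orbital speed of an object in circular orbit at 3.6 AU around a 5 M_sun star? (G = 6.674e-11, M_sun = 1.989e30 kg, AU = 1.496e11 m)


v = sqrt(GM/r) = sqrt(6.674e-11 * 9.945e+30 / 5.386e+11) = 35105.7655

35105.7655 m/s


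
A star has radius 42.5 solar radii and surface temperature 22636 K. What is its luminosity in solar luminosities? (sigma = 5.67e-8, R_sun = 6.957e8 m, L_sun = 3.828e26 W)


R = 42.5 * 6.957e8 m = 2.956725e+10 m. L = 4*pi*R^2*sigma*T^4 = 4*pi*(2.956725e+10)^2 * 5.67e-8 * 22636^4 = 1.635360602e+32 W. L/L_sun = 1.635360602e+32 / 3.828e26 = 427210.1886

427210.1886 L_sun


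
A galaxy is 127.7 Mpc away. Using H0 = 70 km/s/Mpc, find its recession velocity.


v = H0 * d = 70 * 127.7 = 8939.0

8939.0 km/s


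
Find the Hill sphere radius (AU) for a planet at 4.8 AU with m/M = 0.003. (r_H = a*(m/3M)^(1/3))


r_H = a * (m/3M)^(1/3) = 4.8 * (0.003/3)^(1/3) = 0.48

0.48 AU


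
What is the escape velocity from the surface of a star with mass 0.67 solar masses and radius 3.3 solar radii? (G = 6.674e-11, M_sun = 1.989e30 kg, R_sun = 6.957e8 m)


M = 0.67 * 1.989e30 kg = 1.33263e+30 kg; R = 3.3 * 6.957e8 m = 2.29581e+09 m. v_esc = sqrt(2GM/R) = sqrt(2 * 6.674e-11 * 1.33263e+30 / 2.29581e+09) = 278352.368

278352.368 m/s


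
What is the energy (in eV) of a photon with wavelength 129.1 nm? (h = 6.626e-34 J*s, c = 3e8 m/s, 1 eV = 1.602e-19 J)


E = hc/lambda = 6.626e-34 * 3e8 / 1.291e-07 = 1.540e-18 J = 9.6113 eV

9.6113 eV


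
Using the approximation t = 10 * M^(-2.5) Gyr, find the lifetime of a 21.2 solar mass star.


t = 10 * M^(-2.5) = 10 * 21.2^(-2.5) = 0.0048

0.0048 Gyr


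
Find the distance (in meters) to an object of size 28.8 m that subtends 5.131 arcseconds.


D = size / theta_rad, theta_rad = 5.131 * pi/(180*3600) = 2.488e-05, D = 1.158e+06

1.158e+06 m


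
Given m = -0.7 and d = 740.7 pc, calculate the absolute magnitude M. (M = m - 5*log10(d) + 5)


M = m - 5*log10(d) + 5 = -0.7 - 5*log10(740.7) + 5 = -10.0482

-10.0482


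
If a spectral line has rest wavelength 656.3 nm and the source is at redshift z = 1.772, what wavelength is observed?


lam_obs = lam_emit * (1 + z) = 656.3 * (1 + 1.772) = 1819.2636

1819.2636 nm


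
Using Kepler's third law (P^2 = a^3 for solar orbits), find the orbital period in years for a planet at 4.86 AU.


P = a^(3/2) = 4.86^1.5 = 10.7141

10.7141 years


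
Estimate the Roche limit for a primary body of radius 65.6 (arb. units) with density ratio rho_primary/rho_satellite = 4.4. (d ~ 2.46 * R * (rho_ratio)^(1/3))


d_Roche = 2.46 * 65.6 * 4.4^(1/3) = 264.4376

264.4376


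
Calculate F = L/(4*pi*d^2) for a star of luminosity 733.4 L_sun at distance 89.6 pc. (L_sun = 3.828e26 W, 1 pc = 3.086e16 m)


F = L / (4*pi*d^2) = 2.807e+29 / (4*pi*(2.765e+18)^2) = 2.922e-09

2.922e-09 W/m^2


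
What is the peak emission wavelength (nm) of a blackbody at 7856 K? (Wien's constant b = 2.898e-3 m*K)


lam_max = b / T = 2.898e-3 / 7856 = 3.689e-07 m = 368.89 nm

368.89 nm


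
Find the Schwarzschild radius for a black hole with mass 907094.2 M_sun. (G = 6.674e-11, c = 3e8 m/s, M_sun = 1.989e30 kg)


M = 907094.2 * 1.989e30 kg = 1.804210364e+36 kg. rs = 2GM/c^2 = 2 * 6.674e-11 * 1.804210364e+36 / (3e8)^2 = 2.676e+09

2.676e+09 m


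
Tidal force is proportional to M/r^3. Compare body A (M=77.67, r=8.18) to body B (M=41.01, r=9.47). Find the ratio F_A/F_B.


Ratio = (M1/r1^3) / (M2/r2^3) = (77.67/8.18^3) / (41.01/9.47^3) = 2.9387

2.9387


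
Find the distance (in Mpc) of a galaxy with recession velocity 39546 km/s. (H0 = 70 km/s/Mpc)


d = v / H0 = 39546 / 70 = 564.9429

564.9429 Mpc


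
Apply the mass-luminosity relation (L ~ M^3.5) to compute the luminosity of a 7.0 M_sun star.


L/L_sun = (M/M_sun)^3.5 = 7.0^3.5 = 907.4927

907.4927 L_sun


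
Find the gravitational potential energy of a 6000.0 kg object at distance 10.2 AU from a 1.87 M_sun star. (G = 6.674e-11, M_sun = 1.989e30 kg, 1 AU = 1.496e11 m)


M = 1.87 * 1.989e30 kg = 3.71943e+30 kg; r = 10.2 AU * 1.496e11 m/AU = 1.52592e+12 m. U = -GM*m/r = -(6.674e-11 * 3.71943e+30 * 6000.0) / 1.52592e+12 = -9.761e+11

-9.761e+11 J


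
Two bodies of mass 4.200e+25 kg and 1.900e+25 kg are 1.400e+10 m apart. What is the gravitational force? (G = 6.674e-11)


F = G*m1*m2/r^2 = 6.674e-11 * 4.200e+25 * 1.900e+25 / (1.400e+10)^2 = 6.674e-11 * 7.980e+50 / 1.960e+20 = 2.717e+20

2.717e+20 N


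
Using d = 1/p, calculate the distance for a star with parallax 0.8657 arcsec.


d = 1/p = 1/0.8657 = 1.1551

1.1551 pc


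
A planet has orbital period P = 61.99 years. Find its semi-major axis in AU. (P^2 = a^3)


a = P^(2/3) = 61.99^(2/3) = 15.6632

15.6632 AU


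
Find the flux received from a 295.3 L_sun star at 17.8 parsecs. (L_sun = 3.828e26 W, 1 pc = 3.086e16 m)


F = L / (4*pi*d^2) = 1.130e+29 / (4*pi*(5.493e+17)^2) = 2.981e-08

2.981e-08 W/m^2


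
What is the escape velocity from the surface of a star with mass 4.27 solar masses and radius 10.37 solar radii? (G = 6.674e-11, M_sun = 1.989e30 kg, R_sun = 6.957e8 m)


M = 4.27 * 1.989e30 kg = 8.49303e+30 kg; R = 10.37 * 6.957e8 m = 7.214409e+09 m. v_esc = sqrt(2GM/R) = sqrt(2 * 6.674e-11 * 8.49303e+30 / 7.214409e+09) = 396404.931

396404.931 m/s


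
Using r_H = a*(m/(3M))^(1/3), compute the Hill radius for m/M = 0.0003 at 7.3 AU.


r_H = a * (m/3M)^(1/3) = 7.3 * (0.0003/3)^(1/3) = 0.3388

0.3388 AU


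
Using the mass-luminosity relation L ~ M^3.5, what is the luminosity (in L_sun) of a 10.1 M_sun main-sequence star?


L/L_sun = (M/M_sun)^3.5 = 10.1^3.5 = 3274.3478

3274.3478 L_sun


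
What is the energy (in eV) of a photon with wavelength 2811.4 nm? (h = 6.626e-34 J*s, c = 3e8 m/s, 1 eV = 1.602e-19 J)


E = hc/lambda = 6.626e-34 * 3e8 / 2.811e-06 = 7.070e-20 J = 0.4414 eV

0.4414 eV


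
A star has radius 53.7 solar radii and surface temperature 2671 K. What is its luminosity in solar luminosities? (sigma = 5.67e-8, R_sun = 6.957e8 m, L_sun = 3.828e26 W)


R = 53.7 * 6.957e8 m = 3.735909e+10 m. L = 4*pi*R^2*sigma*T^4 = 4*pi*(3.735909e+10)^2 * 5.67e-8 * 2671^4 = 5.061521117e+28 W. L/L_sun = 5.061521117e+28 / 3.828e26 = 132.2236

132.2236 L_sun


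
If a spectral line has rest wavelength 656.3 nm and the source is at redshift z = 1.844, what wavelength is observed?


lam_obs = lam_emit * (1 + z) = 656.3 * (1 + 1.844) = 1866.5172

1866.5172 nm


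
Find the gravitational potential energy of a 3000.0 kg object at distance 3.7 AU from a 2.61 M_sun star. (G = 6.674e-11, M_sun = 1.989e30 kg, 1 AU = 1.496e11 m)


M = 2.61 * 1.989e30 kg = 5.19129e+30 kg; r = 3.7 AU * 1.496e11 m/AU = 5.5352e+11 m. U = -GM*m/r = -(6.674e-11 * 5.19129e+30 * 3000.0) / 5.5352e+11 = -1.878e+12

-1.878e+12 J


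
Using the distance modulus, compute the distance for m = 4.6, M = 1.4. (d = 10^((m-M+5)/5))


d = 10^((m - M + 5)/5) = 10^((4.6 - 1.4 + 5)/5) = 43.6516

43.6516 pc


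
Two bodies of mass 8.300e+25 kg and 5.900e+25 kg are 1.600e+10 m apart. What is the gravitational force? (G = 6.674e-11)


F = G*m1*m2/r^2 = 6.674e-11 * 8.300e+25 * 5.900e+25 / (1.600e+10)^2 = 6.674e-11 * 4.897e+51 / 2.560e+20 = 1.277e+21

1.277e+21 N


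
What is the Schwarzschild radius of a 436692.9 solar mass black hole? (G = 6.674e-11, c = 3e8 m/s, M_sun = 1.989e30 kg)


M = 436692.9 * 1.989e30 kg = 8.685821781e+35 kg. rs = 2GM/c^2 = 2 * 6.674e-11 * 8.685821781e+35 / (3e8)^2 = 1.288e+09

1.288e+09 m


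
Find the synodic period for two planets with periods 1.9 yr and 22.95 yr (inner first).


1/P_syn = |1/P1 - 1/P2| = |1/1.9 - 1/22.95| => P_syn = 2.0715

2.0715 years


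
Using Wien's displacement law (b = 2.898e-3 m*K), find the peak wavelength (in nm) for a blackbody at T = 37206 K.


lam_max = b / T = 2.898e-3 / 37206 = 7.789e-08 m = 77.8907 nm

77.8907 nm


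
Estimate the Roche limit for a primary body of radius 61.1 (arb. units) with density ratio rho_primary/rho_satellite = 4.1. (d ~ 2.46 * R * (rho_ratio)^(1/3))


d_Roche = 2.46 * 61.1 * 4.1^(1/3) = 240.5679

240.5679


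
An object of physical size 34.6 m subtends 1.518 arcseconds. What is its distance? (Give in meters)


D = size / theta_rad, theta_rad = 1.518 * pi/(180*3600) = 7.359e-06, D = 4.701e+06

4.701e+06 m


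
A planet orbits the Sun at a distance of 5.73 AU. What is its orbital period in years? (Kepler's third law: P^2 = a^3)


P = a^(3/2) = 5.73^1.5 = 13.7161

13.7161 years


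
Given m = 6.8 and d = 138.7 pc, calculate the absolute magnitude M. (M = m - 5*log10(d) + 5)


M = m - 5*log10(d) + 5 = 6.8 - 5*log10(138.7) + 5 = 1.0896

1.0896


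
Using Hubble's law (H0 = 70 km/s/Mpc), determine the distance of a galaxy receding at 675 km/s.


d = v / H0 = 675 / 70 = 9.6429

9.6429 Mpc


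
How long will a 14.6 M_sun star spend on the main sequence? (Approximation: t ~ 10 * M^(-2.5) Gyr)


t = 10 * M^(-2.5) = 10 * 14.6^(-2.5) = 0.0123

0.0123 Gyr


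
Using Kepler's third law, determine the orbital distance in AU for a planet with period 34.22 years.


a = P^(2/3) = 34.22^(2/3) = 10.5403

10.5403 AU


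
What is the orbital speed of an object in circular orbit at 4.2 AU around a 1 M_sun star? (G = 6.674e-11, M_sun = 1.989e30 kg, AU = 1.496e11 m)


v = sqrt(GM/r) = sqrt(6.674e-11 * 1.989e+30 / 6.283e+11) = 14535.1678

14535.1678 m/s


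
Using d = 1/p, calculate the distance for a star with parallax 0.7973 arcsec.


d = 1/p = 1/0.7973 = 1.2542

1.2542 pc


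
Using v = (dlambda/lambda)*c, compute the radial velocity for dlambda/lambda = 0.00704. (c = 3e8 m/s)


v = (dlambda/lambda) * c = 0.00704 * 3e8 = 2.112e+06

2.112e+06 m/s


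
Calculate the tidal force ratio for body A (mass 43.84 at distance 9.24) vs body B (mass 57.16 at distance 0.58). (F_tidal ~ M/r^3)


Ratio = (M1/r1^3) / (M2/r2^3) = (43.84/9.24^3) / (57.16/0.58^3) = 1.897e-04

1.897e-04


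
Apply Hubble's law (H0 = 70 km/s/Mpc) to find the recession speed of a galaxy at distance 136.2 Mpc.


v = H0 * d = 70 * 136.2 = 9534.0

9534.0 km/s


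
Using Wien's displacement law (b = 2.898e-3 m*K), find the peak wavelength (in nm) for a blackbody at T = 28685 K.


lam_max = b / T = 2.898e-3 / 28685 = 1.010e-07 m = 101.0284 nm

101.0284 nm


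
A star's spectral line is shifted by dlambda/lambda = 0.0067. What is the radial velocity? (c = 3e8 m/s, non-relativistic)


v = (dlambda/lambda) * c = 0.0067 * 3e8 = 2.010e+06

2.010e+06 m/s


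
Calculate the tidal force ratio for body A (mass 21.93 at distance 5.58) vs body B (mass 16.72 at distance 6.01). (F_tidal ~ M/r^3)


Ratio = (M1/r1^3) / (M2/r2^3) = (21.93/5.58^3) / (16.72/6.01^3) = 1.6388

1.6388


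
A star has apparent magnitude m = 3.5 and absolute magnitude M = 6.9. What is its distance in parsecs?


d = 10^((m - M + 5)/5) = 10^((3.5 - 6.9 + 5)/5) = 2.0893

2.0893 pc


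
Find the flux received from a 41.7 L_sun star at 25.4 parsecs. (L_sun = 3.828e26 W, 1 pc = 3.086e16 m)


F = L / (4*pi*d^2) = 1.596e+28 / (4*pi*(7.838e+17)^2) = 2.067e-09

2.067e-09 W/m^2


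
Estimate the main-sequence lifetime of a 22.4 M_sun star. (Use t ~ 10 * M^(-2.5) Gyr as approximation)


t = 10 * M^(-2.5) = 10 * 22.4^(-2.5) = 0.0042

0.0042 Gyr


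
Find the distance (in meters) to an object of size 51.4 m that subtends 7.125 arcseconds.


D = size / theta_rad, theta_rad = 7.125 * pi/(180*3600) = 3.454e-05, D = 1.488e+06

1.488e+06 m


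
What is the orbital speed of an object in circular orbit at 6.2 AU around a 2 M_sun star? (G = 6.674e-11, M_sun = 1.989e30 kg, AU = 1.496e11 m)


v = sqrt(GM/r) = sqrt(6.674e-11 * 3.978e+30 / 9.275e+11) = 16918.5777

16918.5777 m/s


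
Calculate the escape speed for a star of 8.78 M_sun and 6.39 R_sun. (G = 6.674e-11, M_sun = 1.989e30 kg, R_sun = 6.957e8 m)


M = 8.78 * 1.989e30 kg = 1.746342e+31 kg; R = 6.39 * 6.957e8 m = 4.445523e+09 m. v_esc = sqrt(2GM/R) = sqrt(2 * 6.674e-11 * 1.746342e+31 / 4.445523e+09) = 724121.2922

724121.2922 m/s


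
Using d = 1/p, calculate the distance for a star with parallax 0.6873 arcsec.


d = 1/p = 1/0.6873 = 1.455

1.455 pc


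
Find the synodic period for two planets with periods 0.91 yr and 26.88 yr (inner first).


1/P_syn = |1/P1 - 1/P2| = |1/0.91 - 1/26.88| => P_syn = 0.9419

0.9419 years


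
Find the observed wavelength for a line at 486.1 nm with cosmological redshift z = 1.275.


lam_obs = lam_emit * (1 + z) = 486.1 * (1 + 1.275) = 1105.8775

1105.8775 nm


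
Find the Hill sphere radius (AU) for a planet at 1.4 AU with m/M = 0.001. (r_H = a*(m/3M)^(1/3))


r_H = a * (m/3M)^(1/3) = 1.4 * (0.001/3)^(1/3) = 0.0971

0.0971 AU


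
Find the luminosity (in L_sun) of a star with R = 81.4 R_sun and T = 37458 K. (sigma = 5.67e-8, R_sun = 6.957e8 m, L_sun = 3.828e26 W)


R = 81.4 * 6.957e8 m = 5.662998e+10 m. L = 4*pi*R^2*sigma*T^4 = 4*pi*(5.662998e+10)^2 * 5.67e-8 * 37458^4 = 4.498462253e+33 W. L/L_sun = 4.498462253e+33 / 3.828e26 = 1.175e+07

1.175e+07 L_sun


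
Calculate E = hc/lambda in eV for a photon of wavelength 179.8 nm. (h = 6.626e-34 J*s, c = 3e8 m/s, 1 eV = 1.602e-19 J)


E = hc/lambda = 6.626e-34 * 3e8 / 1.798e-07 = 1.106e-18 J = 6.9011 eV

6.9011 eV


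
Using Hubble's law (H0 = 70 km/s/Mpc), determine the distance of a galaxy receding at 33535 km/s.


d = v / H0 = 33535 / 70 = 479.0714

479.0714 Mpc


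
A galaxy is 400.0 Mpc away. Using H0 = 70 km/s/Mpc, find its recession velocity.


v = H0 * d = 70 * 400.0 = 28000.0

28000.0 km/s


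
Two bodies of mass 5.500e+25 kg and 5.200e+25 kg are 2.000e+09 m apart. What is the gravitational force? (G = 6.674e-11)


F = G*m1*m2/r^2 = 6.674e-11 * 5.500e+25 * 5.200e+25 / (2.000e+09)^2 = 6.674e-11 * 2.860e+51 / 4.000e+18 = 4.772e+22

4.772e+22 N


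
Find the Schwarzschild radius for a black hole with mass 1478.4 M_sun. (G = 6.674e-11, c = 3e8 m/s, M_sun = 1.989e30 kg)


M = 1478.4 * 1.989e30 kg = 2.9405376e+33 kg. rs = 2GM/c^2 = 2 * 6.674e-11 * 2.9405376e+33 / (3e8)^2 = 4.361e+06

4.361e+06 m


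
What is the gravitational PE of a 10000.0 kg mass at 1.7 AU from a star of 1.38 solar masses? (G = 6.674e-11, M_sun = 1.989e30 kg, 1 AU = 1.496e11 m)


M = 1.38 * 1.989e30 kg = 2.74482e+30 kg; r = 1.7 AU * 1.496e11 m/AU = 2.5432e+11 m. U = -GM*m/r = -(6.674e-11 * 2.74482e+30 * 10000.0) / 2.5432e+11 = -7.203e+12

-7.203e+12 J


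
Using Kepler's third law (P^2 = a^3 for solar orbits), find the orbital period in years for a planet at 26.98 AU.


P = a^(3/2) = 26.98^1.5 = 140.1403

140.1403 years


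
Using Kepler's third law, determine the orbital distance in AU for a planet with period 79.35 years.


a = P^(2/3) = 79.35^(2/3) = 18.4657

18.4657 AU


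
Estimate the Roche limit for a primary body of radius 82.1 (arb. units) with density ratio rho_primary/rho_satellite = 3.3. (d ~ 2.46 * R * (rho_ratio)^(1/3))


d_Roche = 2.46 * 82.1 * 3.3^(1/3) = 300.6881

300.6881


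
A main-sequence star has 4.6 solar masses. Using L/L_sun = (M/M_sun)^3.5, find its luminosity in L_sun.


L/L_sun = (M/M_sun)^3.5 = 4.6^3.5 = 208.7625

208.7625 L_sun


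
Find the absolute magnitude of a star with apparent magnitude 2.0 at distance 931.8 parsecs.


M = m - 5*log10(d) + 5 = 2.0 - 5*log10(931.8) + 5 = -7.8466

-7.8466


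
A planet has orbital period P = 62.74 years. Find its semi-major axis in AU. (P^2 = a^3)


a = P^(2/3) = 62.74^(2/3) = 15.7893

15.7893 AU


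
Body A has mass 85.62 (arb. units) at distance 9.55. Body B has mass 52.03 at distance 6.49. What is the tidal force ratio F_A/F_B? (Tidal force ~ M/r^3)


Ratio = (M1/r1^3) / (M2/r2^3) = (85.62/9.55^3) / (52.03/6.49^3) = 0.5165

0.5165


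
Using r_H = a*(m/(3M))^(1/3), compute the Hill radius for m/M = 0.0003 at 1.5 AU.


r_H = a * (m/3M)^(1/3) = 1.5 * (0.0003/3)^(1/3) = 0.0696

0.0696 AU


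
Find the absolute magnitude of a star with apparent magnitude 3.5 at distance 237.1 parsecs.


M = m - 5*log10(d) + 5 = 3.5 - 5*log10(237.1) + 5 = -3.3747

-3.3747


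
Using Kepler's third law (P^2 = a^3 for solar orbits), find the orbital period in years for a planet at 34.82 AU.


P = a^(3/2) = 34.82^1.5 = 205.4675

205.4675 years


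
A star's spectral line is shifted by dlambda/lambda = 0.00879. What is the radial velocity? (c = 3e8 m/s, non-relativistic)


v = (dlambda/lambda) * c = 0.00879 * 3e8 = 2.637e+06

2.637e+06 m/s


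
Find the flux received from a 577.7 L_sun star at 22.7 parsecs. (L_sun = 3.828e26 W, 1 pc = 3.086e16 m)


F = L / (4*pi*d^2) = 2.211e+29 / (4*pi*(7.005e+17)^2) = 3.586e-08

3.586e-08 W/m^2


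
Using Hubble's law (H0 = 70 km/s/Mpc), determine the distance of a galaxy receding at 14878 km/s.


d = v / H0 = 14878 / 70 = 212.5429

212.5429 Mpc


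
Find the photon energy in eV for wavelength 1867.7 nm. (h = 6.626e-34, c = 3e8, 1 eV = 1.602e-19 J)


E = hc/lambda = 6.626e-34 * 3e8 / 1.868e-06 = 1.064e-19 J = 0.6644 eV

0.6644 eV


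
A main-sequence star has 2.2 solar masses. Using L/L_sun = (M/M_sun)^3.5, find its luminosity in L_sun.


L/L_sun = (M/M_sun)^3.5 = 2.2^3.5 = 15.7935

15.7935 L_sun


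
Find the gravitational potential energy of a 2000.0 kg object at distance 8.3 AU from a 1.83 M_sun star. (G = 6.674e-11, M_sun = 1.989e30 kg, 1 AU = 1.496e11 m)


M = 1.83 * 1.989e30 kg = 3.63987e+30 kg; r = 8.3 AU * 1.496e11 m/AU = 1.24168e+12 m. U = -GM*m/r = -(6.674e-11 * 3.63987e+30 * 2000.0) / 1.24168e+12 = -3.913e+11

-3.913e+11 J


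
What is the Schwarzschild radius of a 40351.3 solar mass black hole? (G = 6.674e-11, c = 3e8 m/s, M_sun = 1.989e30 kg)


M = 40351.3 * 1.989e30 kg = 8.02587357e+34 kg. rs = 2GM/c^2 = 2 * 6.674e-11 * 8.02587357e+34 / (3e8)^2 = 1.190e+08

1.190e+08 m


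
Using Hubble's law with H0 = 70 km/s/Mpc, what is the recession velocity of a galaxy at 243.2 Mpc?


v = H0 * d = 70 * 243.2 = 17024.0

17024.0 km/s


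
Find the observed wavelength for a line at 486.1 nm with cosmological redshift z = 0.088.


lam_obs = lam_emit * (1 + z) = 486.1 * (1 + 0.088) = 528.8768

528.8768 nm


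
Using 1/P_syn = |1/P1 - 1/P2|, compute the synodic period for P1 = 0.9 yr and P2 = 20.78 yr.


1/P_syn = |1/P1 - 1/P2| = |1/0.9 - 1/20.78| => P_syn = 0.9407

0.9407 years


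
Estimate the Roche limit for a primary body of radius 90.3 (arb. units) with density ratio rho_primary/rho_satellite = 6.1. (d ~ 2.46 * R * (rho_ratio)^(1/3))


d_Roche = 2.46 * 90.3 * 6.1^(1/3) = 405.8817

405.8817


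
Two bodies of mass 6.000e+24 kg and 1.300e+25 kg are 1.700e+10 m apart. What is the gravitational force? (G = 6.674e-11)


F = G*m1*m2/r^2 = 6.674e-11 * 6.000e+24 * 1.300e+25 / (1.700e+10)^2 = 6.674e-11 * 7.800e+49 / 2.890e+20 = 1.801e+19

1.801e+19 N


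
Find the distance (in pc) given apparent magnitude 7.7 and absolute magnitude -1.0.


d = 10^((m - M + 5)/5) = 10^((7.7 - -1.0 + 5)/5) = 549.5409

549.5409 pc


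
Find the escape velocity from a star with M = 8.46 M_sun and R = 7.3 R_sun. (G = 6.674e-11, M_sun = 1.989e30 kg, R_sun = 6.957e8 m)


M = 8.46 * 1.989e30 kg = 1.682694e+31 kg; R = 7.3 * 6.957e8 m = 5.07861e+09 m. v_esc = sqrt(2GM/R) = sqrt(2 * 6.674e-11 * 1.682694e+31 / 5.07861e+09) = 665025.4111

665025.4111 m/s


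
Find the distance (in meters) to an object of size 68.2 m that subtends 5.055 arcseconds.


D = size / theta_rad, theta_rad = 5.055 * pi/(180*3600) = 2.451e-05, D = 2.783e+06

2.783e+06 m


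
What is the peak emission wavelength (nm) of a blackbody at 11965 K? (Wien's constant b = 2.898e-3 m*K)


lam_max = b / T = 2.898e-3 / 11965 = 2.422e-07 m = 242.2064 nm

242.2064 nm


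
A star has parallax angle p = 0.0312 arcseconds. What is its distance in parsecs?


d = 1/p = 1/0.0312 = 32.0513

32.0513 pc


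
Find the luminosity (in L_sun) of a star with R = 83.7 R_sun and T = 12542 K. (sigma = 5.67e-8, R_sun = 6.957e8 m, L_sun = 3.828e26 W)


R = 83.7 * 6.957e8 m = 5.823009e+10 m. L = 4*pi*R^2*sigma*T^4 = 4*pi*(5.823009e+10)^2 * 5.67e-8 * 12542^4 = 5.977987896e+31 W. L/L_sun = 5.977987896e+31 / 3.828e26 = 156164.7831

156164.7831 L_sun


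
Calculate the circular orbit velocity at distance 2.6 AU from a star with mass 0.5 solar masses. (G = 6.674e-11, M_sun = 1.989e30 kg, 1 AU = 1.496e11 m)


v = sqrt(GM/r) = sqrt(6.674e-11 * 9.945e+29 / 3.890e+11) = 13063.0029

13063.0029 m/s


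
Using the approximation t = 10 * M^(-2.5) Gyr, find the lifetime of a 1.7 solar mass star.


t = 10 * M^(-2.5) = 10 * 1.7^(-2.5) = 2.6539

2.6539 Gyr


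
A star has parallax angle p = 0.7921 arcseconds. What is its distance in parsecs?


d = 1/p = 1/0.7921 = 1.2625

1.2625 pc


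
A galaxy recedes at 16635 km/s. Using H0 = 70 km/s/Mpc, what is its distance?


d = v / H0 = 16635 / 70 = 237.6429

237.6429 Mpc


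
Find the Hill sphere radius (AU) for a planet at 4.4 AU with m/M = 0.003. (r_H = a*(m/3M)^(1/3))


r_H = a * (m/3M)^(1/3) = 4.4 * (0.003/3)^(1/3) = 0.44

0.44 AU


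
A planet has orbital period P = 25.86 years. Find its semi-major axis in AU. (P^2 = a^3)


a = P^(2/3) = 25.86^(2/3) = 8.7448

8.7448 AU


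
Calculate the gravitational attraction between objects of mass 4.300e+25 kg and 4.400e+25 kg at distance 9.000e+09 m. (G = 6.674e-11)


F = G*m1*m2/r^2 = 6.674e-11 * 4.300e+25 * 4.400e+25 / (9.000e+09)^2 = 6.674e-11 * 1.892e+51 / 8.100e+19 = 1.559e+21

1.559e+21 N


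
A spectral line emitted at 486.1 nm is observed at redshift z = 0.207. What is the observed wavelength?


lam_obs = lam_emit * (1 + z) = 486.1 * (1 + 0.207) = 586.7227

586.7227 nm


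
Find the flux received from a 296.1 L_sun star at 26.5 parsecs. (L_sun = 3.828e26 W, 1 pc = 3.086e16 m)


F = L / (4*pi*d^2) = 1.133e+29 / (4*pi*(8.178e+17)^2) = 1.349e-08

1.349e-08 W/m^2


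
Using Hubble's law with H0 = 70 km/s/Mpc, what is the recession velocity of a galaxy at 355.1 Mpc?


v = H0 * d = 70 * 355.1 = 24857.0

24857.0 km/s


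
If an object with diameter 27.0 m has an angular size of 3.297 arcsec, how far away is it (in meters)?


D = size / theta_rad, theta_rad = 3.297 * pi/(180*3600) = 1.598e-05, D = 1.689e+06

1.689e+06 m


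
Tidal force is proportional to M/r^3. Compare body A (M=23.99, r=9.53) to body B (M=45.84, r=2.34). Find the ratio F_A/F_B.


Ratio = (M1/r1^3) / (M2/r2^3) = (23.99/9.53^3) / (45.84/2.34^3) = 0.0077

0.0077


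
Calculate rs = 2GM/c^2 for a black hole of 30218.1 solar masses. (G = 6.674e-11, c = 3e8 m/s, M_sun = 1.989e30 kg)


M = 30218.1 * 1.989e30 kg = 6.01038009e+34 kg. rs = 2GM/c^2 = 2 * 6.674e-11 * 6.01038009e+34 / (3e8)^2 = 8.914e+07

8.914e+07 m


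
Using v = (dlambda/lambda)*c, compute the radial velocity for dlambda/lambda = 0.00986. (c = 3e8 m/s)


v = (dlambda/lambda) * c = 0.00986 * 3e8 = 2.958e+06

2.958e+06 m/s


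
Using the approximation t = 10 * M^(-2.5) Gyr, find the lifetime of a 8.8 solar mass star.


t = 10 * M^(-2.5) = 10 * 8.8^(-2.5) = 0.0435

0.0435 Gyr


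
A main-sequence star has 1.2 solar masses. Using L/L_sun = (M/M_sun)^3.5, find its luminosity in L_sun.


L/L_sun = (M/M_sun)^3.5 = 1.2^3.5 = 1.8929

1.8929 L_sun


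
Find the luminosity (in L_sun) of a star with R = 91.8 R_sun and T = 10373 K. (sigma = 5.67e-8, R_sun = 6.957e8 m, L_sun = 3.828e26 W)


R = 91.8 * 6.957e8 m = 6.386526e+10 m. L = 4*pi*R^2*sigma*T^4 = 4*pi*(6.386526e+10)^2 * 5.67e-8 * 10373^4 = 3.364649296e+31 W. L/L_sun = 3.364649296e+31 / 3.828e26 = 87895.7496

87895.7496 L_sun


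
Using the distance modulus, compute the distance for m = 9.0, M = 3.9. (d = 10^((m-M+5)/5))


d = 10^((m - M + 5)/5) = 10^((9.0 - 3.9 + 5)/5) = 104.7129

104.7129 pc


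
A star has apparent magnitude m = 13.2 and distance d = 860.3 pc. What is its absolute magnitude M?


M = m - 5*log10(d) + 5 = 13.2 - 5*log10(860.3) + 5 = 3.5268

3.5268


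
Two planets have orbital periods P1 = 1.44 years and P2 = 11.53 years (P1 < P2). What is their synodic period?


1/P_syn = |1/P1 - 1/P2| = |1/1.44 - 1/11.53| => P_syn = 1.6455

1.6455 years


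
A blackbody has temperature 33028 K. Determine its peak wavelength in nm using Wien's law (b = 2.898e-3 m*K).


lam_max = b / T = 2.898e-3 / 33028 = 8.774e-08 m = 87.7437 nm

87.7437 nm


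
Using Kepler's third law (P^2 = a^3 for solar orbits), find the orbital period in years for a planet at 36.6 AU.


P = a^(3/2) = 36.6^1.5 = 221.4224

221.4224 years


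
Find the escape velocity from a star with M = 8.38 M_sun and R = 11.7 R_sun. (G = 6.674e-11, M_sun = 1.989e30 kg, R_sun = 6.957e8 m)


M = 8.38 * 1.989e30 kg = 1.666782e+31 kg; R = 11.7 * 6.957e8 m = 8.13969e+09 m. v_esc = sqrt(2GM/R) = sqrt(2 * 6.674e-11 * 1.666782e+31 / 8.13969e+09) = 522809.6165

522809.6165 m/s


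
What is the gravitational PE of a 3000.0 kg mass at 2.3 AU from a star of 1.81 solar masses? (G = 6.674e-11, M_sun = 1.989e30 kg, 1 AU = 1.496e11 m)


M = 1.81 * 1.989e30 kg = 3.60009e+30 kg; r = 2.3 AU * 1.496e11 m/AU = 3.4408e+11 m. U = -GM*m/r = -(6.674e-11 * 3.60009e+30 * 3000.0) / 3.4408e+11 = -2.095e+12

-2.095e+12 J


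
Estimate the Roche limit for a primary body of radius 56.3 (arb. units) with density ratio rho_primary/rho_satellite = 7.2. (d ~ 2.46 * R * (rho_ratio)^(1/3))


d_Roche = 2.46 * 56.3 * 7.2^(1/3) = 267.4367

267.4367


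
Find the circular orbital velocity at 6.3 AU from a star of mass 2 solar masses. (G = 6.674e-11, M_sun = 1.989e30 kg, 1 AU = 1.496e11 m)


v = sqrt(GM/r) = sqrt(6.674e-11 * 3.978e+30 / 9.425e+11) = 16783.7661

16783.7661 m/s


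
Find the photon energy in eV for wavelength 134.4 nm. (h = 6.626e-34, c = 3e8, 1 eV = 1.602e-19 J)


E = hc/lambda = 6.626e-34 * 3e8 / 1.344e-07 = 1.479e-18 J = 9.2323 eV

9.2323 eV


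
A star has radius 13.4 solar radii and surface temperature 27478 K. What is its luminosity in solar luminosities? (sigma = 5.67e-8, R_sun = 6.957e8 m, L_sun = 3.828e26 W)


R = 13.4 * 6.957e8 m = 9.32238e+09 m. L = 4*pi*R^2*sigma*T^4 = 4*pi*(9.32238e+09)^2 * 5.67e-8 * 27478^4 = 3.530099959e+31 W. L/L_sun = 3.530099959e+31 / 3.828e26 = 92217.8673

92217.8673 L_sun


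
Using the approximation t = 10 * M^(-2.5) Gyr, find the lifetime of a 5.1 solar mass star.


t = 10 * M^(-2.5) = 10 * 5.1^(-2.5) = 0.1702

0.1702 Gyr


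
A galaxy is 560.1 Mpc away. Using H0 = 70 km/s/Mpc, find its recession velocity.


v = H0 * d = 70 * 560.1 = 39207.0

39207.0 km/s


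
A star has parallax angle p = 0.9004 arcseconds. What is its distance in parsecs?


d = 1/p = 1/0.9004 = 1.1106

1.1106 pc


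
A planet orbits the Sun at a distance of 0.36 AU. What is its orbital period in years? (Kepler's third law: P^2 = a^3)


P = a^(3/2) = 0.36^1.5 = 0.216

0.216 years


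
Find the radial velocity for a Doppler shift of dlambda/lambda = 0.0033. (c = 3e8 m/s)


v = (dlambda/lambda) * c = 0.0033 * 3e8 = 990000.0

990000.0 m/s


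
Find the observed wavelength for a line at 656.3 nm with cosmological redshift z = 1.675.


lam_obs = lam_emit * (1 + z) = 656.3 * (1 + 1.675) = 1755.6025

1755.6025 nm


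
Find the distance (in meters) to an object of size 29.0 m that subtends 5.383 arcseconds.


D = size / theta_rad, theta_rad = 5.383 * pi/(180*3600) = 2.610e-05, D = 1.111e+06

1.111e+06 m


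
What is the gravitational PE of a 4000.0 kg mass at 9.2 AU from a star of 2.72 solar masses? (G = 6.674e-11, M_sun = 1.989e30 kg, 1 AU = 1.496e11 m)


M = 2.72 * 1.989e30 kg = 5.41008e+30 kg; r = 9.2 AU * 1.496e11 m/AU = 1.37632e+12 m. U = -GM*m/r = -(6.674e-11 * 5.41008e+30 * 4000.0) / 1.37632e+12 = -1.049e+12

-1.049e+12 J


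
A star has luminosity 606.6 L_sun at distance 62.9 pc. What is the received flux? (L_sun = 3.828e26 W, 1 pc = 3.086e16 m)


F = L / (4*pi*d^2) = 2.322e+29 / (4*pi*(1.941e+18)^2) = 4.904e-09

4.904e-09 W/m^2


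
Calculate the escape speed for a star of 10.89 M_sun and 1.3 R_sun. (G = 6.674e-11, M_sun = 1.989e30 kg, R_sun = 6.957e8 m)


M = 10.89 * 1.989e30 kg = 2.166021e+31 kg; R = 1.3 * 6.957e8 m = 9.0441e+08 m. v_esc = sqrt(2GM/R) = sqrt(2 * 6.674e-11 * 2.166021e+31 / 9.0441e+08) = 1.788e+06

1.788e+06 m/s


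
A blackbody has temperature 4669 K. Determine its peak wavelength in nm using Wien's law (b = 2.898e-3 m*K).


lam_max = b / T = 2.898e-3 / 4669 = 6.207e-07 m = 620.6897 nm

620.6897 nm


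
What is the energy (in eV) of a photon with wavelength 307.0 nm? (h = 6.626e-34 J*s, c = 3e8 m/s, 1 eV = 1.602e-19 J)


E = hc/lambda = 6.626e-34 * 3e8 / 3.070e-07 = 6.475e-19 J = 4.0418 eV

4.0418 eV


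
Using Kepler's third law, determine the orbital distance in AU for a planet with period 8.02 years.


a = P^(2/3) = 8.02^(2/3) = 4.0067

4.0067 AU


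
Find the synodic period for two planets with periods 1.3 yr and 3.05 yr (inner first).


1/P_syn = |1/P1 - 1/P2| = |1/1.3 - 1/3.05| => P_syn = 2.2657

2.2657 years


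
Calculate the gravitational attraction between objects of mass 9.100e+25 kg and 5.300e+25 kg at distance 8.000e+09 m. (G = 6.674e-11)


F = G*m1*m2/r^2 = 6.674e-11 * 9.100e+25 * 5.300e+25 / (8.000e+09)^2 = 6.674e-11 * 4.823e+51 / 6.400e+19 = 5.029e+21

5.029e+21 N


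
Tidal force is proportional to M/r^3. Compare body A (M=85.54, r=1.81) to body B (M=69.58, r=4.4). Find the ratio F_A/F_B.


Ratio = (M1/r1^3) / (M2/r2^3) = (85.54/1.81^3) / (69.58/4.4^3) = 17.6607

17.6607


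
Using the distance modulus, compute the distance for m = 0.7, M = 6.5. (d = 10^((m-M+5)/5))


d = 10^((m - M + 5)/5) = 10^((0.7 - 6.5 + 5)/5) = 0.6918

0.6918 pc


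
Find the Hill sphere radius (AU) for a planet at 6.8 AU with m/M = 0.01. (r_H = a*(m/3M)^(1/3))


r_H = a * (m/3M)^(1/3) = 6.8 * (0.01/3)^(1/3) = 1.0158

1.0158 AU


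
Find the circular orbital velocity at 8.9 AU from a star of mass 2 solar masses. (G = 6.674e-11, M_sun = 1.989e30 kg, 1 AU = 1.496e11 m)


v = sqrt(GM/r) = sqrt(6.674e-11 * 3.978e+30 / 1.331e+12) = 14120.9752

14120.9752 m/s


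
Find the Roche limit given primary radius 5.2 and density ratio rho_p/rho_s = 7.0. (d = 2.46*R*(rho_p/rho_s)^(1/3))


d_Roche = 2.46 * 5.2 * 7.0^(1/3) = 24.4702

24.4702


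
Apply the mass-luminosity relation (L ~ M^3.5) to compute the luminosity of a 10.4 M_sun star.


L/L_sun = (M/M_sun)^3.5 = 10.4^3.5 = 3627.5774

3627.5774 L_sun


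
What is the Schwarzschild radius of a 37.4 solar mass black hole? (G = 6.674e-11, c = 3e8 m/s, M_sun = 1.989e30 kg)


M = 37.4 * 1.989e30 kg = 7.43886e+31 kg. rs = 2GM/c^2 = 2 * 6.674e-11 * 7.43886e+31 / (3e8)^2 = 110326.5592

110326.5592 m


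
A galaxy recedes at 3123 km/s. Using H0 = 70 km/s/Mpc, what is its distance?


d = v / H0 = 3123 / 70 = 44.6143

44.6143 Mpc


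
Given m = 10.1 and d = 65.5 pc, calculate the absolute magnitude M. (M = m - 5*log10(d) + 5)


M = m - 5*log10(d) + 5 = 10.1 - 5*log10(65.5) + 5 = 6.0188

6.0188


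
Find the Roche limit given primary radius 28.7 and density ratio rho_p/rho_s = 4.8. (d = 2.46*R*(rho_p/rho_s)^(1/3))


d_Roche = 2.46 * 28.7 * 4.8^(1/3) = 119.0961

119.0961


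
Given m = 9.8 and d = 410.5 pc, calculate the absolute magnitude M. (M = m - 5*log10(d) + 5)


M = m - 5*log10(d) + 5 = 9.8 - 5*log10(410.5) + 5 = 1.7334

1.7334


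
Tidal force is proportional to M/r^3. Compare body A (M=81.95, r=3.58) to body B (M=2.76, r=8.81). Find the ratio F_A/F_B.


Ratio = (M1/r1^3) / (M2/r2^3) = (81.95/3.58^3) / (2.76/8.81^3) = 442.5053

442.5053


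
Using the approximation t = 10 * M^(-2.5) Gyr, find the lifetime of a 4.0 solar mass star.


t = 10 * M^(-2.5) = 10 * 4.0^(-2.5) = 0.3125

0.3125 Gyr


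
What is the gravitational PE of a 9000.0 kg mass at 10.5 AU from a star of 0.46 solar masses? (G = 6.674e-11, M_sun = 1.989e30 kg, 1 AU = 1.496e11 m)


M = 0.46 * 1.989e30 kg = 9.1494e+29 kg; r = 10.5 AU * 1.496e11 m/AU = 1.5708e+12 m. U = -GM*m/r = -(6.674e-11 * 9.1494e+29 * 9000.0) / 1.5708e+12 = -3.499e+11

-3.499e+11 J


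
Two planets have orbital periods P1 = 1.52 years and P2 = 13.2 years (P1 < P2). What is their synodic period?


1/P_syn = |1/P1 - 1/P2| = |1/1.52 - 1/13.2| => P_syn = 1.7178

1.7178 years


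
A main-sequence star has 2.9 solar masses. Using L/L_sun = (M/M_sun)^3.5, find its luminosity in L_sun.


L/L_sun = (M/M_sun)^3.5 = 2.9^3.5 = 41.533

41.533 L_sun


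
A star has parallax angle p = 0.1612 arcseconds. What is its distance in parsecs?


d = 1/p = 1/0.1612 = 6.2035

6.2035 pc


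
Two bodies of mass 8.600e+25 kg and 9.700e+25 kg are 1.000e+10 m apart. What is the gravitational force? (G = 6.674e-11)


F = G*m1*m2/r^2 = 6.674e-11 * 8.600e+25 * 9.700e+25 / (1.000e+10)^2 = 6.674e-11 * 8.342e+51 / 1.000e+20 = 5.567e+21

5.567e+21 N


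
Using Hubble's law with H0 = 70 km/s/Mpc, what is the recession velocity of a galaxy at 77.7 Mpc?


v = H0 * d = 70 * 77.7 = 5439.0

5439.0 km/s


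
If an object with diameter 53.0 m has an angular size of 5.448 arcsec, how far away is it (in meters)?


D = size / theta_rad, theta_rad = 5.448 * pi/(180*3600) = 2.641e-05, D = 2.007e+06

2.007e+06 m


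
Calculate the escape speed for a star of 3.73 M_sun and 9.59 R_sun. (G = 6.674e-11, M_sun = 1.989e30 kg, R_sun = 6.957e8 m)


M = 3.73 * 1.989e30 kg = 7.41897e+30 kg; R = 9.59 * 6.957e8 m = 6.671763e+09 m. v_esc = sqrt(2GM/R) = sqrt(2 * 6.674e-11 * 7.41897e+30 / 6.671763e+09) = 385265.0395

385265.0395 m/s


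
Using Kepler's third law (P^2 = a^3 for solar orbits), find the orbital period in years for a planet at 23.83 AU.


P = a^(3/2) = 23.83^1.5 = 116.3285

116.3285 years


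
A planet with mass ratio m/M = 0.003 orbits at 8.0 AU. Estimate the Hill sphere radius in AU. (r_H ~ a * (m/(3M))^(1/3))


r_H = a * (m/3M)^(1/3) = 8.0 * (0.003/3)^(1/3) = 0.8

0.8 AU


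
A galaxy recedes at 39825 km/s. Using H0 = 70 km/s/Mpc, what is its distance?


d = v / H0 = 39825 / 70 = 568.9286

568.9286 Mpc


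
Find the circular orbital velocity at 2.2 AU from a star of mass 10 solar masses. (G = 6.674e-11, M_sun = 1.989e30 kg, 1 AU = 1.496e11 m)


v = sqrt(GM/r) = sqrt(6.674e-11 * 1.989e+31 / 3.291e+11) = 63508.7194

63508.7194 m/s


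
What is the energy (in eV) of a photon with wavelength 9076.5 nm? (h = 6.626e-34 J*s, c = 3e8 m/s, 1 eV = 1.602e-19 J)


E = hc/lambda = 6.626e-34 * 3e8 / 9.077e-06 = 2.190e-20 J = 0.1367 eV

0.1367 eV


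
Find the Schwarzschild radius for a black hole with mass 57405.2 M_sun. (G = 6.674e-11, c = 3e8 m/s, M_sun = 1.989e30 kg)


M = 57405.2 * 1.989e30 kg = 1.141789428e+35 kg. rs = 2GM/c^2 = 2 * 6.674e-11 * 1.141789428e+35 / (3e8)^2 = 1.693e+08

1.693e+08 m


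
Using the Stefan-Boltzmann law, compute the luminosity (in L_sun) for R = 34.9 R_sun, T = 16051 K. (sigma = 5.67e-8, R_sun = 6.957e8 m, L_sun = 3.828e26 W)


R = 34.9 * 6.957e8 m = 2.427993e+10 m. L = 4*pi*R^2*sigma*T^4 = 4*pi*(2.427993e+10)^2 * 5.67e-8 * 16051^4 = 2.788021782e+31 W. L/L_sun = 2.788021782e+31 / 3.828e26 = 72832.335

72832.335 L_sun


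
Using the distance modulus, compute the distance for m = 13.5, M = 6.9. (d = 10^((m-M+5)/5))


d = 10^((m - M + 5)/5) = 10^((13.5 - 6.9 + 5)/5) = 208.9296

208.9296 pc


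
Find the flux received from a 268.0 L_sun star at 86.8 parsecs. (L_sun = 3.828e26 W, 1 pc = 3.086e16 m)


F = L / (4*pi*d^2) = 1.026e+29 / (4*pi*(2.679e+18)^2) = 1.138e-09

1.138e-09 W/m^2


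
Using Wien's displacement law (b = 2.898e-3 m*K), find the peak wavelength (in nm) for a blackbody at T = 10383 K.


lam_max = b / T = 2.898e-3 / 10383 = 2.791e-07 m = 279.1101 nm

279.1101 nm


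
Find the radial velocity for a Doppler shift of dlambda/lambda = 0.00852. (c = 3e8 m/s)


v = (dlambda/lambda) * c = 0.00852 * 3e8 = 2.556e+06

2.556e+06 m/s


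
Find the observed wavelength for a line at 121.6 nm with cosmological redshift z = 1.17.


lam_obs = lam_emit * (1 + z) = 121.6 * (1 + 1.17) = 263.872

263.872 nm


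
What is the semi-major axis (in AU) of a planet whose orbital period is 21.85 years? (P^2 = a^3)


a = P^(2/3) = 21.85^(2/3) = 7.8157

7.8157 AU


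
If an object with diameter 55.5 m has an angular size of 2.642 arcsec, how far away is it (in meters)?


D = size / theta_rad, theta_rad = 2.642 * pi/(180*3600) = 1.281e-05, D = 4.333e+06

4.333e+06 m


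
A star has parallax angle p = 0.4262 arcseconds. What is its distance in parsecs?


d = 1/p = 1/0.4262 = 2.3463

2.3463 pc


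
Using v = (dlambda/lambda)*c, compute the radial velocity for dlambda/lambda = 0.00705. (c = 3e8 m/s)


v = (dlambda/lambda) * c = 0.00705 * 3e8 = 2.115e+06

2.115e+06 m/s


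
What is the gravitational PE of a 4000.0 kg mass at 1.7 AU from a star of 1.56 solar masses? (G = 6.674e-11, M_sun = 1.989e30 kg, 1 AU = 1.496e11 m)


M = 1.56 * 1.989e30 kg = 3.10284e+30 kg; r = 1.7 AU * 1.496e11 m/AU = 2.5432e+11 m. U = -GM*m/r = -(6.674e-11 * 3.10284e+30 * 4000.0) / 2.5432e+11 = -3.257e+12

-3.257e+12 J


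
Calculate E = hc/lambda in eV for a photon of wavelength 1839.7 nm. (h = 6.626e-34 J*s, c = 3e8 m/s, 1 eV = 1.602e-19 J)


E = hc/lambda = 6.626e-34 * 3e8 / 1.840e-06 = 1.081e-19 J = 0.6745 eV

0.6745 eV


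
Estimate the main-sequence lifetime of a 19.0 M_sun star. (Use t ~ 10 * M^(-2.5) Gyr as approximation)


t = 10 * M^(-2.5) = 10 * 19.0^(-2.5) = 0.0064

0.0064 Gyr


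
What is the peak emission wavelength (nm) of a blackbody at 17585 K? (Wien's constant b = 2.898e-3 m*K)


lam_max = b / T = 2.898e-3 / 17585 = 1.648e-07 m = 164.7995 nm

164.7995 nm


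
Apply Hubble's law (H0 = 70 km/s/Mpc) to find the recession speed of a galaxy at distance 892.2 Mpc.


v = H0 * d = 70 * 892.2 = 62454.0

62454.0 km/s


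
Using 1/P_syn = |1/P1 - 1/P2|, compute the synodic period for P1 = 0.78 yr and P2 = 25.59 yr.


1/P_syn = |1/P1 - 1/P2| = |1/0.78 - 1/25.59| => P_syn = 0.8045

0.8045 years


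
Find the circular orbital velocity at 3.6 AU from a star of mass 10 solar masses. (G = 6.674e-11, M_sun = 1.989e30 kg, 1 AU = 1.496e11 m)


v = sqrt(GM/r) = sqrt(6.674e-11 * 1.989e+31 / 5.386e+11) = 49647.0497

49647.0497 m/s


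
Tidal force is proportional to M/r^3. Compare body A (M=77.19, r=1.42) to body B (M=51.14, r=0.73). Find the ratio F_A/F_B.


Ratio = (M1/r1^3) / (M2/r2^3) = (77.19/1.42^3) / (51.14/0.73^3) = 0.2051

0.2051


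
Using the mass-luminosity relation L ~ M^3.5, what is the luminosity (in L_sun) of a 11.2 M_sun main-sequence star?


L/L_sun = (M/M_sun)^3.5 = 11.2^3.5 = 4701.7884

4701.7884 L_sun
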